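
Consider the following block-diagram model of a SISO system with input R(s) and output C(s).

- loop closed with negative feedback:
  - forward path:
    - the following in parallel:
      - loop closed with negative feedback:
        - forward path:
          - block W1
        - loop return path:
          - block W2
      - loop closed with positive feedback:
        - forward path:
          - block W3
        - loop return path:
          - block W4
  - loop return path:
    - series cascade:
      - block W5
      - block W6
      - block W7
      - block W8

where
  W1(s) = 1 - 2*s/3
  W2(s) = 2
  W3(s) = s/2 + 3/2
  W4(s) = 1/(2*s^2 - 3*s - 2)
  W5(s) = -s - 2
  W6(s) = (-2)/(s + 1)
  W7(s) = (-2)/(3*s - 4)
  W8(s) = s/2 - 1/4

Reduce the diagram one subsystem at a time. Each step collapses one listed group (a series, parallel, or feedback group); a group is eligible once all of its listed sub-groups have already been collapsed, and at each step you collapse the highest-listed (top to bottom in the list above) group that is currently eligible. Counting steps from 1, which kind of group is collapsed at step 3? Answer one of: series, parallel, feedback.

Step 1: collapse the loop (W1 forward, W2 return)
Step 2: collapse the loop (W3 forward, W4 return)
Step 3: add [W1/(1+W1*W2)], [W3/(1-W3*W4)] (parallel)
Step 4: series reduction of W5, W6, W7, W8
Step 5: apply the feedback formula to ([W1/(1+W1*W2)]+[W3/(1-W3*W4)]), (W5*W6*W7*W8)
Step 3 collapses a parallel group.

Final answer: parallel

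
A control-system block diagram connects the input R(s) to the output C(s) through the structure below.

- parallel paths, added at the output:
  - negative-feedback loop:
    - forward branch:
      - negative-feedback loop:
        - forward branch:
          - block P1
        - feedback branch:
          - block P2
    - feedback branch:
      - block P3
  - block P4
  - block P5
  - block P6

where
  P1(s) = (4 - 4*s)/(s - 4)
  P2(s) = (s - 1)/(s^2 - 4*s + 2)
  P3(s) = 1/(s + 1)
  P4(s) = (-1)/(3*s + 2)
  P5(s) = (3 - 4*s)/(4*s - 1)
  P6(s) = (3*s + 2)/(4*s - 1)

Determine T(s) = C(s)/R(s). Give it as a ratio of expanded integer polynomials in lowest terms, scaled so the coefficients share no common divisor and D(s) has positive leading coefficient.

1. reduce the feedback loop with forward P1 and return P2 gives (-4*s^3 + 20*s^2 - 24*s + 8)/(s^3 - 12*s^2 + 26*s - 12)
2. feedback reduction of [P1/(1+P1*P2)], P3 gives (-4*s^4 + 16*s^3 - 4*s^2 - 16*s + 8)/(s^4 - 15*s^3 + 34*s^2 - 10*s - 4)
3. add [[P1/(1+P1*P2)]/(1+[P1/(1+P1*P2)]*P3)], P4, P5, P6 (parallel), giving the overall T(s)

Hence the answer: (-51*s^6 + 226*s^5 - 186*s^4 - 73*s^3 + 320*s^2 - 74*s - 60)/(12*s^6 - 175*s^5 + 331*s^4 + 80*s^3 - 166*s^2 + 8)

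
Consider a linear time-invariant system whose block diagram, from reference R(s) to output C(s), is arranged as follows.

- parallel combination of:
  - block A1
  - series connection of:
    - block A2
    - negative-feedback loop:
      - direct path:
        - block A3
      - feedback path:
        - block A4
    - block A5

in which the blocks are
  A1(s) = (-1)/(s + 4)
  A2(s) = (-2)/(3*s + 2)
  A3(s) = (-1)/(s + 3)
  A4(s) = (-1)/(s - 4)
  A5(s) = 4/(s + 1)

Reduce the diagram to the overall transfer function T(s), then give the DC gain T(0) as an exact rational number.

The answer is 53/44.

Reasoning:
(1) collapse the loop (A3 forward, A4 return); result (4 - s)/(s^2 - s - 11)
(2) combine A2, [A3/(1+A3*A4)], A5 in series; result (8*s - 32)/(3*s^4 + 2*s^3 - 36*s^2 - 57*s - 22)
(3) add A1, (A2*[A3/(1+A3*A4)]*A5) (parallel); result (-3*s^4 - 2*s^3 + 44*s^2 + 57*s - 106)/(3*s^5 + 14*s^4 - 28*s^3 - 201*s^2 - 250*s - 88)
DC gain: substitute s = 0 into T(s) from step 3: T(0) = -106/(-88) = 53/44.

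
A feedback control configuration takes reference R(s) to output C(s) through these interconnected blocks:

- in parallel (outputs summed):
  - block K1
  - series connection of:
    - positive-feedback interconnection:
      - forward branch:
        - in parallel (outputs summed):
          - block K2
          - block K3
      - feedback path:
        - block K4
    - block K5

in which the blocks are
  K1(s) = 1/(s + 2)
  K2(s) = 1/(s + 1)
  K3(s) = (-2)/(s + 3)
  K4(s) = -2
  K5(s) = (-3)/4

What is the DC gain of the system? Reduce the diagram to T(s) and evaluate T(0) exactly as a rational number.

[1] reduce the parallel group K2, K3 -> (1 - s)/(s^2 + 4*s + 3)
[2] reduce the feedback loop with forward (K2+K3) and return K4 -> (1 - s)/(s^2 + 2*s + 5)
[3] combine [(K2+K3)/(1-(K2+K3)*K4)], K5 in series -> (3*s - 3)/(4*s^2 + 8*s + 20)
[4] reduce the parallel group K1, ([(K2+K3)/(1-(K2+K3)*K4)]*K5) -> (7*s^2 + 11*s + 14)/(4*s^3 + 16*s^2 + 36*s + 40)
Step 4 gives the overall T(s). Then T(0) = 14/40 = 7/20.

Answer: 7/20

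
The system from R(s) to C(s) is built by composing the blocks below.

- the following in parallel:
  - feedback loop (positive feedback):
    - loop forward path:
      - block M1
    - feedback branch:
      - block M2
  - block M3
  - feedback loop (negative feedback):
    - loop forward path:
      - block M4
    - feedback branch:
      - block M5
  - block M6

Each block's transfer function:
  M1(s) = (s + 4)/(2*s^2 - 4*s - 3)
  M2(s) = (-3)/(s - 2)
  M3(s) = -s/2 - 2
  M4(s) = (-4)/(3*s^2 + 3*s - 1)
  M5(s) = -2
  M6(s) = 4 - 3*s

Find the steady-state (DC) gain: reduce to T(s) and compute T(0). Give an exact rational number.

1. apply the feedback formula to M1, M2, giving (s^2 + 2*s - 8)/(2*s^3 - 8*s^2 + 8*s + 18)
2. close the feedback loop around M4, M5, giving (-4)/(3*s^2 + 3*s + 7)
3. parallel reduction of [M1/(1-M1*M2)], M3, [M4/(1+M4*M5)], M6, giving (-21*s^6 + 75*s^5 - 82*s^4 - 48*s^3 - 320*s^2 - 263*s + 124)/(6*s^5 - 18*s^4 + 14*s^3 + 22*s^2 + 110*s + 126)
Evaluating the step-3 result (the overall T(s)) at s = 0 gives T(0) = 124/126 = 62/63.

Answer: 62/63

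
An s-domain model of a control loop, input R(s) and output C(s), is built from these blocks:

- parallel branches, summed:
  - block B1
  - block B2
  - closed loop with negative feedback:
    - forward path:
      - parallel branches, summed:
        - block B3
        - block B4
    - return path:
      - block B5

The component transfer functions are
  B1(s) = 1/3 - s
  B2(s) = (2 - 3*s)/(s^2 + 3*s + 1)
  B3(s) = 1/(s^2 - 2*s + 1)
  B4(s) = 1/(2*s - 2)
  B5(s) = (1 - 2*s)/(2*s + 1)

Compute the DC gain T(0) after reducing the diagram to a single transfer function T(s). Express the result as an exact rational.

Answer: 8/3

Working:
1. combine B3, B4 in parallel -> (s + 1)/(2*s^2 - 4*s + 2)
2. apply the feedback formula to (B3+B4), B5 -> (2*s^2 + 3*s + 1)/(4*s^3 - 8*s^2 - s + 3)
3. sum the parallel branches B1, B2, [(B3+B4)/(1+(B3+B4)*B5)] -> (-12*s^6 - 8*s^5 + 37*s^4 + 126*s^3 - 35*s^2 - 16*s + 24)/(12*s^5 + 12*s^4 - 63*s^3 - 24*s^2 + 24*s + 9)
Step 3 gives the overall T(s). Then T(0) = 24/9 = 8/3.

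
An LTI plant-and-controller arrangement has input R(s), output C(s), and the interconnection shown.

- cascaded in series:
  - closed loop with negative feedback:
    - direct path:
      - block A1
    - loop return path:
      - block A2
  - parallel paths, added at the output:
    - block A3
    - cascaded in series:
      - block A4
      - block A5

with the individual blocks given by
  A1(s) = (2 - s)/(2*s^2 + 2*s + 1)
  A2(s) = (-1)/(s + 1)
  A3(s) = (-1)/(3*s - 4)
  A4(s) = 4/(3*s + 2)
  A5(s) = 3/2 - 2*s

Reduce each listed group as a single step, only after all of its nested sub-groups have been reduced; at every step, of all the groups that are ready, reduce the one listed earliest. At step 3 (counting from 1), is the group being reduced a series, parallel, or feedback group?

Answer: parallel

Working:
1. feedback reduction of A1, A2
2. reduce the series chain A4, A5
3. reduce the parallel group A3, (A4*A5)
4. reduce the series chain [A1/(1+A1*A2)], (A3+(A4*A5))
Step 3: parallel.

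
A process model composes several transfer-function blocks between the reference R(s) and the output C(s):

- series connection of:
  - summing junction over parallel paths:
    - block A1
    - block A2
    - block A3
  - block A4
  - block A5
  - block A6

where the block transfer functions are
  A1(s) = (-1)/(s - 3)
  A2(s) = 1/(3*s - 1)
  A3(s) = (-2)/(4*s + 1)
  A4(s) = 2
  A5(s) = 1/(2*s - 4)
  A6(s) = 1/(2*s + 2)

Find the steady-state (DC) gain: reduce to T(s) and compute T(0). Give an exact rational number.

Answer: 2/3

Working:
Step 1: sum the parallel branches A1, A2, A3: (-14*s^2 + 10*s - 8)/(12*s^3 - 37*s^2 + 2*s + 3)
Step 2: multiply (A1+A2+A3), A4, A5, A6 (series): (-7*s^2 + 5*s - 4)/(12*s^5 - 49*s^4 + 15*s^3 + 75*s^2 - 7*s - 6)
That last expression is T(s); at s = 0 only the constant terms survive, so T(0) = -4/(-6) = 2/3.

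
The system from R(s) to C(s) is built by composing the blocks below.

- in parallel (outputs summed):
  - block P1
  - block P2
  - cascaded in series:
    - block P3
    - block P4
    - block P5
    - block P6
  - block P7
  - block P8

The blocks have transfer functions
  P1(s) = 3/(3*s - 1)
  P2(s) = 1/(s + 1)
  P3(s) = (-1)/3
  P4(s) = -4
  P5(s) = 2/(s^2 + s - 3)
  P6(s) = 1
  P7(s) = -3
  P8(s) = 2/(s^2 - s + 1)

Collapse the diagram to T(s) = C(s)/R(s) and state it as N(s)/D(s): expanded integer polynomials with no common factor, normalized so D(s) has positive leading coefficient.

1. series reduction of P3, P4, P5, P6: 8/(3*s^2 + 3*s - 9)
2. sum the parallel branches P1, P2, (P3*P4*P5*P6), P7, P8 - this is the overall T(s), already in the required normalized form

Therefore the answer is (-27*s^6 + 138*s^4 - 86*s^3 - 12*s^2 + 42*s - 35)/(9*s^6 + 6*s^5 - 30*s^4 + 18*s^3 + 6*s^2 - 30*s + 9).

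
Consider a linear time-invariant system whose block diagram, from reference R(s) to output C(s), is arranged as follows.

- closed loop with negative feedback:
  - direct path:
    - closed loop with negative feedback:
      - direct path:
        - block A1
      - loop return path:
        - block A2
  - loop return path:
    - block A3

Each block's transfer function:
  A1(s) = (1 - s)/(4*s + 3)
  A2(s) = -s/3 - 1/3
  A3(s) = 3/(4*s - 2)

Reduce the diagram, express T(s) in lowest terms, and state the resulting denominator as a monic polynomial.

First reduce the diagram to T(s).

[1] collapse the loop (A1 forward, A2 return) gives (3 - 3*s)/(s^2 + 12*s + 8)
[2] collapse the loop ([A1/(1+A1*A2)] forward, A3 return) gives (-12*s^2 + 18*s - 6)/(4*s^3 + 46*s^2 - s - 7)
The result of step 2 is T(s) in lowest terms. Its denominator has leading coefficient 4; dividing the denominator through by 4 makes it monic.

Answer: s^3 + 23*s^2/2 - s/4 - 7/4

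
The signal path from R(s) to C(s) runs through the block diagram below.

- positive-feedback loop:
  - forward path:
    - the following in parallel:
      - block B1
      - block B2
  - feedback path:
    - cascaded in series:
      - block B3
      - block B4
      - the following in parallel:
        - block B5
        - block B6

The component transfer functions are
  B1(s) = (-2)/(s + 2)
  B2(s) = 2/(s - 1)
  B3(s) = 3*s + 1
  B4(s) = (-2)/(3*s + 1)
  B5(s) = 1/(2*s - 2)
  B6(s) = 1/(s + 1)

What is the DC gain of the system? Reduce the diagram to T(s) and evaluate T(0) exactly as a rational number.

Answer: 3/2

Working:
1. parallel reduction of B1, B2 = 6/(s^2 + s - 2)
2. sum the parallel branches B5, B6 = (3*s - 1)/(2*s^2 - 2)
3. combine B3, B4, (B5+B6) in series = (1 - 3*s)/(s^2 - 1)
4. close the feedback loop around (B1+B2), (B3*B4*(B5+B6)) = (6*s^2 - 6)/(s^4 + s^3 - 3*s^2 + 17*s - 4)
The step-4 result is T(s). Setting s = 0: T(0) = -6/(-4) = 3/2.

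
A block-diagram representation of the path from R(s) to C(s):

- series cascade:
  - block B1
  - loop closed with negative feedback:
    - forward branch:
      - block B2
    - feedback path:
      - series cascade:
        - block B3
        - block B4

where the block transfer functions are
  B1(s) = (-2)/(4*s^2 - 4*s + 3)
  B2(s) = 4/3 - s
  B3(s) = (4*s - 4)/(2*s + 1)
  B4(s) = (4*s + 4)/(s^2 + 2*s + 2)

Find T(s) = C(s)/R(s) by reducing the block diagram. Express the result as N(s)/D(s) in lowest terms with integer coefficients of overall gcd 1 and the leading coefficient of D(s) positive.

Reducing step by step:

Step 1: cascade B3, B4 gives (16*s^2 - 16)/(2*s^3 + 5*s^2 + 6*s + 2)
Step 2: feedback reduction of B2, (B3*B4) gives (6*s^4 + 7*s^3 - 2*s^2 - 18*s - 8)/(42*s^3 - 79*s^2 - 66*s + 58)
Step 3: reduce the series chain B1, [B2/(1+B2*(B3*B4))], giving the overall T(s)

Answer: (-12*s^4 - 14*s^3 + 4*s^2 + 36*s + 16)/(168*s^5 - 484*s^4 + 178*s^3 + 259*s^2 - 430*s + 174)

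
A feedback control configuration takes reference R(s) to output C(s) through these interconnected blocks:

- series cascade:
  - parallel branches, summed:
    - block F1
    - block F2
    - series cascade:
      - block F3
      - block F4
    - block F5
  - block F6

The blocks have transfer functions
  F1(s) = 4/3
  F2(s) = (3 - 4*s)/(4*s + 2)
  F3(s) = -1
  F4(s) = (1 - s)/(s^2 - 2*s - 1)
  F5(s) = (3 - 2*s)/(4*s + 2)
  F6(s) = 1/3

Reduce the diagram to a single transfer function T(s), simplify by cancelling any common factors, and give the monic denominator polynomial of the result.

Step 1. multiply F3, F4 (series) -> (s - 1)/(s^2 - 2*s - 1)
Step 2. combine F1, F2, (F3*F4), F5 in parallel -> (-s^3 + 21*s^2 - 28*s - 16)/(6*s^3 - 9*s^2 - 12*s - 3)
Step 3. cascade (F1+F2+(F3*F4)+F5), F6 -> (-s^3 + 21*s^2 - 28*s - 16)/(18*s^3 - 27*s^2 - 36*s - 9)
Step 3 gives the fully reduced T(s), with no common factor left to cancel. The denominator's leading coefficient is 18, so divide each of its coefficients by 18 to get the monic form.

Therefore the answer is s^3 - 3*s^2/2 - 2*s - 1/2.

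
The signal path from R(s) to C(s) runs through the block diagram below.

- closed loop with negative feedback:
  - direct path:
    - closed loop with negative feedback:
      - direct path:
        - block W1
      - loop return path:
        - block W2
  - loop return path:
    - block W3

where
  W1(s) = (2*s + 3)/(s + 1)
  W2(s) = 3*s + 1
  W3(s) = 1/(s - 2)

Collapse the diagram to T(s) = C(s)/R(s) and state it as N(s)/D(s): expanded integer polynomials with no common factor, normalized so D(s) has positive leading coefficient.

The answer is (2*s^2 - s - 6)/(6*s^3 - 18*s - 5).

Reasoning:
(1) feedback reduction of W1, W2: (2*s + 3)/(6*s^2 + 12*s + 4)
(2) feedback reduction of [W1/(1+W1*W2)], W3, giving the overall T(s)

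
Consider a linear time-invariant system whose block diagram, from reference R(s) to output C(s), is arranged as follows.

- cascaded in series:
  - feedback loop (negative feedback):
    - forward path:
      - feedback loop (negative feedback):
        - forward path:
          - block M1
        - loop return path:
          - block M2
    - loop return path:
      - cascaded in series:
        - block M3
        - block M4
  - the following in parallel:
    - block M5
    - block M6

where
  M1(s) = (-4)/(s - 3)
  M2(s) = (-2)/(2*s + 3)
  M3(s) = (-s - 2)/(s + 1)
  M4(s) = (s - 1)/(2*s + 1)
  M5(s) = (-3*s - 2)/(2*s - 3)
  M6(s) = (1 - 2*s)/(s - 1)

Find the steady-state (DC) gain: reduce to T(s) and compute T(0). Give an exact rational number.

Step 1: collapse the loop (M1 forward, M2 return), giving (-8*s - 12)/(2*s^2 - 3*s - 1)
Step 2: reduce the series chain M3, M4, giving (-s^2 - s + 2)/(2*s^2 + 3*s + 1)
Step 3: feedback reduction of [M1/(1+M1*M2)], (M3*M4), giving (-16*s^3 - 48*s^2 - 44*s - 12)/(4*s^4 + 8*s^3 + 11*s^2 - 10*s - 25)
Step 4: add M5, M6 (parallel), giving (-7*s^2 + 9*s - 1)/(2*s^2 - 5*s + 3)
Step 5: multiply [[M1/(1+M1*M2)]/(1+[M1/(1+M1*M2)]*(M3*M4))], (M5+M6) (series), giving (112*s^5 + 192*s^4 - 108*s^3 - 264*s^2 - 64*s + 12)/(8*s^6 - 4*s^5 - 6*s^4 - 51*s^3 + 33*s^2 + 95*s - 75)
Step 5 gives the overall T(s). Then T(0) = 12/(-75) = -4/25.

Final answer: -4/25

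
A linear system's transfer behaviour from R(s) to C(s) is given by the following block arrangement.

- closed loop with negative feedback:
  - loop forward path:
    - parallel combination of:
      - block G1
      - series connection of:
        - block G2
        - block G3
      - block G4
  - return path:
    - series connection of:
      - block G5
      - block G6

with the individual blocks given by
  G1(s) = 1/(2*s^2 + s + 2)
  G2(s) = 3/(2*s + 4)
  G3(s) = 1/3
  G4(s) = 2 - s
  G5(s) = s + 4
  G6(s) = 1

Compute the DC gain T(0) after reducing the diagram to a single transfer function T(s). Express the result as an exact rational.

1. combine G2, G3 in series, giving 1/(2*s + 4)
2. combine G1, (G2*G3), G4 in parallel, giving (-4*s^4 - 2*s^3 + 14*s^2 + 11*s + 22)/(4*s^3 + 10*s^2 + 8*s + 8)
3. multiply G5, G6 (series), giving s + 4
4. collapse the loop ((G1+(G2*G3)+G4) forward, (G5*G6) return), giving (4*s^4 + 2*s^3 - 14*s^2 - 11*s - 22)/(4*s^5 + 18*s^4 - 10*s^3 - 77*s^2 - 74*s - 96)
DC gain: substitute s = 0 into T(s) from step 4: T(0) = -22/(-96) = 11/48.

Therefore the answer is 11/48.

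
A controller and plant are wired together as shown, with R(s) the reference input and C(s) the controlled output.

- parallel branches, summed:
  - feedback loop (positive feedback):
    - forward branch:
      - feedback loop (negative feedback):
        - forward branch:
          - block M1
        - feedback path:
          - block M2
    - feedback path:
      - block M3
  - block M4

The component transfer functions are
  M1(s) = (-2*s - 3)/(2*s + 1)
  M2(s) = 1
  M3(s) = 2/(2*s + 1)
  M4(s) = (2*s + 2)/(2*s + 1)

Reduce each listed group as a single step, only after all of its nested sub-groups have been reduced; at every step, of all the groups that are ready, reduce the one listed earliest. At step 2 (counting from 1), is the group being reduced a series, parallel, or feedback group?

[1] collapse the loop (M1 forward, M2 return)
[2] feedback reduction of [M1/(1+M1*M2)], M3
[3] reduce the parallel group [[M1/(1+M1*M2)]/(1-[M1/(1+M1*M2)]*M3)], M4
Step 2: feedback.

Answer: feedback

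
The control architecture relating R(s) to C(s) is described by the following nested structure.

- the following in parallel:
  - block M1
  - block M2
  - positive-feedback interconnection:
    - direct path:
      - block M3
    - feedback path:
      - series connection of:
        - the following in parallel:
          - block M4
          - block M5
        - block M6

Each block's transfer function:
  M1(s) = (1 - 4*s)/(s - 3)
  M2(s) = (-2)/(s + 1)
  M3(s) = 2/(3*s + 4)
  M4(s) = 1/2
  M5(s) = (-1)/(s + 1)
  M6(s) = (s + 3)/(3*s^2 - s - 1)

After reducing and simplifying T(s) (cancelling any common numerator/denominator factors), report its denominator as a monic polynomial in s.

The answer is s^6 - 62*s^4/9 - 23*s^3/3 + 22*s^2/9 + 41*s/9 + 1/3.

Reasoning:
[1] reduce the parallel group M4, M5 gives (s - 1)/(2*s + 2)
[2] cascade (M4+M5), M6 gives (s^2 + 2*s - 3)/(6*s^3 + 4*s^2 - 4*s - 2)
[3] reduce the feedback loop with forward M3 and return ((M4+M5)*M6) gives (6*s^3 + 4*s^2 - 4*s - 2)/(9*s^4 + 18*s^3 + s^2 - 13*s - 1)
[4] combine M1, M2, [M3/(1-M3*((M4+M5)*M6))] in parallel gives (-36*s^6 - 111*s^5 - 39*s^4 + 143*s^3 + 70*s^2 - 70*s - 1)/(9*s^6 - 62*s^4 - 69*s^3 + 22*s^2 + 41*s + 3)
No further cancellation is possible in the step-4 result, so that is T(s). Its denominator becomes monic after dividing by the leading coefficient 9.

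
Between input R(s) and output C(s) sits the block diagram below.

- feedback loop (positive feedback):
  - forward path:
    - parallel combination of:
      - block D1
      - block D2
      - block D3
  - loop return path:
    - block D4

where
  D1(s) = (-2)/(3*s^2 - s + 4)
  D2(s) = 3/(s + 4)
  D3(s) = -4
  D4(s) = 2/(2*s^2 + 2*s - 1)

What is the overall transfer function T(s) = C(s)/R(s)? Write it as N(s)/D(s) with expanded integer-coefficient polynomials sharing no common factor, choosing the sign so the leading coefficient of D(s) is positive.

[1] sum the parallel branches D1, D2, D3, giving (-12*s^3 - 35*s^2 - 5*s - 60)/(3*s^3 + 11*s^2 + 16)
[2] feedback reduction of (D1+D2+D3), D4, which is the overall transfer function T(s) = C(s)/R(s) in lowest terms

Therefore the answer is (-24*s^5 - 94*s^4 - 68*s^3 - 95*s^2 - 115*s + 60)/(6*s^5 + 28*s^4 + 43*s^3 + 91*s^2 + 42*s + 104).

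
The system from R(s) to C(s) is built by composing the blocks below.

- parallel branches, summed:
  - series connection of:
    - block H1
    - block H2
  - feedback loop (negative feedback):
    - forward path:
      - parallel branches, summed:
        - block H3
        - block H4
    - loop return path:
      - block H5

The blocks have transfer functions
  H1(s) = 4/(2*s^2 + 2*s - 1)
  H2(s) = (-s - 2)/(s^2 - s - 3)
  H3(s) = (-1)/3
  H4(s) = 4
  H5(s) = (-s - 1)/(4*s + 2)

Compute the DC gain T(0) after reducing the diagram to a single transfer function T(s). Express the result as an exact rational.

The answer is -106/15.

Reasoning:
(1) series reduction of H1, H2 -> (-4*s - 8)/(2*s^4 - 9*s^2 - 5*s + 3)
(2) reduce the parallel group H3, H4 -> 11/3
(3) close the feedback loop around (H3+H4), H5 -> (44*s + 22)/(s - 5)
(4) reduce the parallel group (H1*H2), [(H3+H4)/(1+(H3+H4)*H5)] -> (88*s^5 + 44*s^4 - 396*s^3 - 422*s^2 + 34*s + 106)/(2*s^5 - 10*s^4 - 9*s^3 + 40*s^2 + 28*s - 15)
The step-4 result is T(s). Setting s = 0: T(0) = 106/(-15) = -106/15.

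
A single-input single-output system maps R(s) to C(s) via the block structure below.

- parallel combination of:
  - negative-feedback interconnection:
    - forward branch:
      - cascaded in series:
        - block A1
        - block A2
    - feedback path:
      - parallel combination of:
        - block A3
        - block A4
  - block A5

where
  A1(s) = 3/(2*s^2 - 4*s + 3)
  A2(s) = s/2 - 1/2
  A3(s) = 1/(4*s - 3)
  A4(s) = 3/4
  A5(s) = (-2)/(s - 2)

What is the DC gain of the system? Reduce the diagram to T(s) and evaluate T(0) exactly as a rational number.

The answer is 7/19.

Reasoning:
1. multiply A1, A2 (series) gives (3*s - 3)/(4*s^2 - 8*s + 6)
2. add A3, A4 (parallel) gives (12*s - 5)/(16*s - 12)
3. reduce the feedback loop with forward (A1*A2) and return (A3+A4) gives (48*s^2 - 84*s + 36)/(64*s^3 - 140*s^2 + 141*s - 57)
4. sum the parallel branches [(A1*A2)/(1+(A1*A2)*(A3+A4))], A5 gives (-80*s^3 + 100*s^2 - 78*s + 42)/(64*s^4 - 268*s^3 + 421*s^2 - 339*s + 114)
That last expression is T(s); at s = 0 only the constant terms survive, so T(0) = 42/114 = 7/19.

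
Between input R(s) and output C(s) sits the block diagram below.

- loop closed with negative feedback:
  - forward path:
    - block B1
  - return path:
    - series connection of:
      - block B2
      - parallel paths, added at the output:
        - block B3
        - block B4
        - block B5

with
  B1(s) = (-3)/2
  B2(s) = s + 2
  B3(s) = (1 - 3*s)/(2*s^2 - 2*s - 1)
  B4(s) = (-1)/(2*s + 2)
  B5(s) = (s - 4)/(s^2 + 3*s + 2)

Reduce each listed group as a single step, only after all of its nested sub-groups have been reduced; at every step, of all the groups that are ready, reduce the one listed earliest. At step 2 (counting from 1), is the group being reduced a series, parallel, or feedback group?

[1] parallel reduction of B3, B4, B5
[2] multiply B2, (B3+B4+B5) (series)
[3] apply the feedback formula to B1, (B2*(B3+B4+B5))
Step 2 collapses a series group.

Final answer: series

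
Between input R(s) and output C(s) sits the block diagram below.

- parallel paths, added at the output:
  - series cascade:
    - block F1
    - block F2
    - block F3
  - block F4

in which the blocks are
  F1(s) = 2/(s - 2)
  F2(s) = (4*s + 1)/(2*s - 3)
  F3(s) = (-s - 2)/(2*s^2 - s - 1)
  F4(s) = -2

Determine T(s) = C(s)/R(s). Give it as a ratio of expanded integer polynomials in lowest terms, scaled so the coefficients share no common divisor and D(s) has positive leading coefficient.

First reduce the diagram to T(s).

Step 1. series reduction of F1, F2, F3; result (-8*s^2 - 18*s - 4)/(4*s^4 - 16*s^3 + 17*s^2 + s - 6)
Step 2. sum the parallel branches (F1*F2*F3), F4, which is the overall transfer function T(s) = C(s)/R(s) in lowest terms

Answer: (-8*s^4 + 32*s^3 - 42*s^2 - 20*s + 8)/(4*s^4 - 16*s^3 + 17*s^2 + s - 6)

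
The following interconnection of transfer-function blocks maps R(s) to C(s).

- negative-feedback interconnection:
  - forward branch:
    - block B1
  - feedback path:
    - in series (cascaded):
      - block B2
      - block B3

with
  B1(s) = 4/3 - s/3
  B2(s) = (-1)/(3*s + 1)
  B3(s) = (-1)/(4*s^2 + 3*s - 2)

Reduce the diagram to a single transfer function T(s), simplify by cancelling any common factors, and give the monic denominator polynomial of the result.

Answer: s^3 + 13*s^2/12 - 5*s/18 - 1/18

Working:
1. reduce the series chain B2, B3 -> 1/(12*s^3 + 13*s^2 - 3*s - 2)
2. apply the feedback formula to B1, (B2*B3) -> (-12*s^4 + 35*s^3 + 55*s^2 - 10*s - 8)/(36*s^3 + 39*s^2 - 10*s - 2)
The result of step 2 is T(s) in lowest terms. Its denominator has leading coefficient 36; dividing the denominator through by 36 makes it monic.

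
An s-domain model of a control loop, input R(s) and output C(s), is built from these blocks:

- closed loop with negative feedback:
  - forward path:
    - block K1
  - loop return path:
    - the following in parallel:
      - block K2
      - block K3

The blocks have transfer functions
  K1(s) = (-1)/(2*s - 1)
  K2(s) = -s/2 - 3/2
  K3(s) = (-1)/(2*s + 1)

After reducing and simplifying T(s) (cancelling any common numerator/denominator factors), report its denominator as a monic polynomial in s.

(1) combine K2, K3 in parallel; result (-2*s^2 - 7*s - 5)/(4*s + 2)
(2) feedback reduction of K1, (K2+K3); result (-4*s - 2)/(10*s^2 + 7*s + 3)
Step 2 gives the fully reduced T(s), with no common factor left to cancel. The denominator's leading coefficient is 10, so divide each of its coefficients by 10 to get the monic form.

Answer: s^2 + 7*s/10 + 3/10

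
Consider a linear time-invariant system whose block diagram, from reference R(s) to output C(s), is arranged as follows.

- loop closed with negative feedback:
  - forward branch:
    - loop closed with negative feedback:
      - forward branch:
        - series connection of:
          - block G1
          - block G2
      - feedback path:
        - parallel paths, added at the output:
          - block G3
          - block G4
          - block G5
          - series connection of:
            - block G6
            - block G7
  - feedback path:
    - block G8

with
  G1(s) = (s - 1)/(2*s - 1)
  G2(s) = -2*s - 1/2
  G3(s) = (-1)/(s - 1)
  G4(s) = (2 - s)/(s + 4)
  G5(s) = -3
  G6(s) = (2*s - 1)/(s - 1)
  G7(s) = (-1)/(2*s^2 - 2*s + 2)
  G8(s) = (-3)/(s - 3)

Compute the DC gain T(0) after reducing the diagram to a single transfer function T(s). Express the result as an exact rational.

Step 1: series reduction of G1, G2 -> (-4*s^2 + 3*s + 1)/(4*s - 2)
Step 2: multiply G6, G7 (series) -> (1 - 2*s)/(2*s^3 - 4*s^2 + 4*s - 2)
Step 3: add G3, G4, G5, (G6*G7) (parallel) -> (-8*s^4 - 6*s^3 + 16*s^2 - 33*s + 16)/(2*s^4 + 4*s^3 - 12*s^2 + 14*s - 8)
Step 4: feedback reduction of (G1*G2), (G3+G4+G5+(G6*G7)) -> (-8*s^5 - 18*s^4 + 44*s^3 - 44*s^2 + 18*s + 8)/(32*s^5 + 40*s^4 - 38*s^3 + 80*s^2 + 13*s - 32)
Step 5: close the feedback loop around [(G1*G2)/(1+(G1*G2)*(G3+G4+G5+(G6*G7)))], G8 -> (-8*s^6 + 6*s^5 + 98*s^4 - 176*s^3 + 150*s^2 - 46*s - 24)/(32*s^6 - 32*s^5 - 104*s^4 + 62*s^3 - 95*s^2 - 125*s + 72)
DC gain: substitute s = 0 into T(s) from step 5: T(0) = -24/72 = -1/3.

Therefore the answer is -1/3.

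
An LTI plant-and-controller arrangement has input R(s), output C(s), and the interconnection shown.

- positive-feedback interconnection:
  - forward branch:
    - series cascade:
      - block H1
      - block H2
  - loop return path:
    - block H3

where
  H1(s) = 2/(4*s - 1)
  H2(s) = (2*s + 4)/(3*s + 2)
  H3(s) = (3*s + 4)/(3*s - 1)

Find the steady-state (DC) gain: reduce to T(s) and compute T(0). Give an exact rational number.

Step 1 - combine H1, H2 in series = (4*s + 8)/(12*s^2 + 5*s - 2)
Step 2 - apply the feedback formula to (H1*H2), H3 = (12*s^2 + 20*s - 8)/(36*s^3 - 9*s^2 - 51*s - 30)
The step-2 result is T(s). Setting s = 0: T(0) = -8/(-30) = 4/15.

Hence the answer: 4/15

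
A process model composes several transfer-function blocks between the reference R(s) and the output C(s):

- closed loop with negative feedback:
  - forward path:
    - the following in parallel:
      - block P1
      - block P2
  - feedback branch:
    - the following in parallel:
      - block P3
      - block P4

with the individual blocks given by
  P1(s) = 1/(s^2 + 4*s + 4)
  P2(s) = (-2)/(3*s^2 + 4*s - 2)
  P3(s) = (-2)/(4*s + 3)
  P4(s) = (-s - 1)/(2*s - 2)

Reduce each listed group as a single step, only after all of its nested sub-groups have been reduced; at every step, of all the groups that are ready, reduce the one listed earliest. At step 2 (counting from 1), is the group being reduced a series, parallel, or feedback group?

Step 1. sum the parallel branches P1, P2
Step 2. combine P3, P4 in parallel
Step 3. collapse the loop ((P1+P2) forward, (P3+P4) return)
Step 2 collapses a parallel group.

Answer: parallel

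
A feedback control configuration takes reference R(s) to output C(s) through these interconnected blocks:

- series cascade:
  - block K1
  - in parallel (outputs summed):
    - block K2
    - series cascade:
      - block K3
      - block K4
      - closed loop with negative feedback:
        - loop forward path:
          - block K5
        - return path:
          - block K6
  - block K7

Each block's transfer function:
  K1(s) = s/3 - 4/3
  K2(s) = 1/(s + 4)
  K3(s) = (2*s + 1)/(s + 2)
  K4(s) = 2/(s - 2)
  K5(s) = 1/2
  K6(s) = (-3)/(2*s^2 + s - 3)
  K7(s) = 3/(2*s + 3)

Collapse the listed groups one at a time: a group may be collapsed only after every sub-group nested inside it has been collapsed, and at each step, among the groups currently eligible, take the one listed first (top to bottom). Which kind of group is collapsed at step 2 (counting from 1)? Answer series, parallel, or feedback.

The answer is series.

Reasoning:
[1] apply the feedback formula to K5, K6
[2] series reduction of K3, K4, [K5/(1+K5*K6)]
[3] add K2, (K3*K4*[K5/(1+K5*K6)]) (parallel)
[4] combine K1, (K2+(K3*K4*[K5/(1+K5*K6)])), K7 in series
The group at step 2 is a series group.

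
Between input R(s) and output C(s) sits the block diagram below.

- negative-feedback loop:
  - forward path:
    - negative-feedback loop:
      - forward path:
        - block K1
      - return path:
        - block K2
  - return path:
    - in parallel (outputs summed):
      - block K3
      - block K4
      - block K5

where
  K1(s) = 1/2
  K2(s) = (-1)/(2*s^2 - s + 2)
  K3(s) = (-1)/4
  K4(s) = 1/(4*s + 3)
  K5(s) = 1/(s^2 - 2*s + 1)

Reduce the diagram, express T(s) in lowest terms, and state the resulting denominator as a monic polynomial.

Answer: s^5 - 45*s^4/28 + 59*s^3/56 + 19*s^2/28 - 41*s/56 + 31/28

Working:
Step 1 - apply the feedback formula to K1, K2, giving (2*s^2 - s + 2)/(4*s^2 - 2*s + 3)
Step 2 - reduce the parallel group K3, K4, K5, giving (-4*s^3 + 9*s^2 + 10*s + 13)/(16*s^3 - 20*s^2 - 8*s + 12)
Step 3 - close the feedback loop around [K1/(1+K1*K2)], (K3+K4+K5), giving (32*s^5 - 56*s^4 + 36*s^3 - 8*s^2 - 28*s + 24)/(56*s^5 - 90*s^4 + 59*s^3 + 38*s^2 - 41*s + 62)
Step 3 gives the fully reduced T(s), with no common factor left to cancel. The denominator's leading coefficient is 56, so divide each of its coefficients by 56 to get the monic form.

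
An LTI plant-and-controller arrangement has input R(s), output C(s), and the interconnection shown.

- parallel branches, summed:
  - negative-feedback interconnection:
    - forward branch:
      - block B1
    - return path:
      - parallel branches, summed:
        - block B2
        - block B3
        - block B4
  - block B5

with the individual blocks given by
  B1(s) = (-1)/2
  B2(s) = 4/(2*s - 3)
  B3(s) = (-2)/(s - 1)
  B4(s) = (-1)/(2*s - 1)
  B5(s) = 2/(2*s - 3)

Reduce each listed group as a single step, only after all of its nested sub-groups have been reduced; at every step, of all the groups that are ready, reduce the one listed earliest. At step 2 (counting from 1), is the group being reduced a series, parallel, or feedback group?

Answer: feedback

Working:
Step 1: combine B2, B3, B4 in parallel
Step 2: collapse the loop (B1 forward, (B2+B3+B4) return)
Step 3: sum the parallel branches [B1/(1+B1*(B2+B3+B4))], B5
So the answer for step 2 is feedback.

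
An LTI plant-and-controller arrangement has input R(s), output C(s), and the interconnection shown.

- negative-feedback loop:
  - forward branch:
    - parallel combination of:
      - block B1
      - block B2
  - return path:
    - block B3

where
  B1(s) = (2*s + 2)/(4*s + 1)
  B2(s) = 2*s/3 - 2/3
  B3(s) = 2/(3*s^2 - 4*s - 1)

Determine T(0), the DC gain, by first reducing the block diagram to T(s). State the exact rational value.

(1) parallel reduction of B1, B2 = (8*s^2 + 4)/(12*s + 3)
(2) reduce the feedback loop with forward (B1+B2) and return B3 = (24*s^4 - 32*s^3 + 4*s^2 - 16*s - 4)/(36*s^3 - 23*s^2 - 24*s + 5)
That last expression is T(s); at s = 0 only the constant terms survive, so T(0) = -4/5.

Hence the answer: -4/5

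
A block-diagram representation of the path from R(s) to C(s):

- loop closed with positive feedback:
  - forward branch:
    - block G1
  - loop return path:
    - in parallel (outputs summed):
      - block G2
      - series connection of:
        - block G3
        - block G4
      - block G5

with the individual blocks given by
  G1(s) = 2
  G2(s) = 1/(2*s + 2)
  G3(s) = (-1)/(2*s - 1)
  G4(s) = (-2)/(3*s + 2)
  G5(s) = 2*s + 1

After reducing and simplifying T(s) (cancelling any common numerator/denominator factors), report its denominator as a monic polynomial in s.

1. multiply G3, G4 (series) gives 2/(6*s^2 + s - 2)
2. sum the parallel branches G2, (G3*G4), G5 gives (24*s^4 + 40*s^3 + 16*s^2 - 5*s - 2)/(12*s^3 + 14*s^2 - 2*s - 4)
3. collapse the loop (G1 forward, (G2+(G3*G4)+G5) return) gives (-12*s^3 - 14*s^2 + 2*s + 4)/(24*s^4 + 34*s^3 + 9*s^2 - 4*s)
No further cancellation is possible in the step-3 result, so that is T(s). Its denominator becomes monic after dividing by the leading coefficient 24.

Therefore the answer is s^4 + 17*s^3/12 + 3*s^2/8 - s/6.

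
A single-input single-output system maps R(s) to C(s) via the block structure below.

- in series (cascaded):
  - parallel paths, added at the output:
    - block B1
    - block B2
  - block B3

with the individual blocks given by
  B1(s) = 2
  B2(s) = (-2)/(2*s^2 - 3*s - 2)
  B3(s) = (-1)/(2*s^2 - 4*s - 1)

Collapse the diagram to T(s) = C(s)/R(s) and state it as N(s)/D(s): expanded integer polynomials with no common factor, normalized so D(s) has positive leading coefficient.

The answer is (-4*s^2 + 6*s + 6)/(4*s^4 - 14*s^3 + 6*s^2 + 11*s + 2).

Reasoning:
Step 1: parallel reduction of B1, B2 gives (4*s^2 - 6*s - 6)/(2*s^2 - 3*s - 2)
Step 2: reduce the series chain (B1+B2), B3, giving the overall T(s)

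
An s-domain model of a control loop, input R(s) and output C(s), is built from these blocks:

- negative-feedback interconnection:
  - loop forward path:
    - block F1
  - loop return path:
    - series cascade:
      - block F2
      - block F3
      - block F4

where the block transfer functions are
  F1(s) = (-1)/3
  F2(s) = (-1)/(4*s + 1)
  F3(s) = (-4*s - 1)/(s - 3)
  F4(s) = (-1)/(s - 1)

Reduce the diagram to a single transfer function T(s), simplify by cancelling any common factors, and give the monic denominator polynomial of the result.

The answer is s^2 - 4*s + 10/3.

Reasoning:
Step 1. series reduction of F2, F3, F4 gives (-1)/(s^2 - 4*s + 3)
Step 2. reduce the feedback loop with forward F1 and return (F2*F3*F4) gives (-s^2 + 4*s - 3)/(3*s^2 - 12*s + 10)
That last expression is T(s), already simplified. Scaling its denominator by 1/3 (the reciprocal of the leading coefficient) yields the monic denominator.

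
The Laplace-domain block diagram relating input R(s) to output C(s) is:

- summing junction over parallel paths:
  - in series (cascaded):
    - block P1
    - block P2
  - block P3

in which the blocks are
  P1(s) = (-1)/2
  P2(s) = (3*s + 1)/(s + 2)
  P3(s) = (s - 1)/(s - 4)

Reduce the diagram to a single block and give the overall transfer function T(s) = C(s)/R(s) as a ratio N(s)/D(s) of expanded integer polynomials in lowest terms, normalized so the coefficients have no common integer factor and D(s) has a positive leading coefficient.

Reducing step by step:

Step 1 - multiply P1, P2 (series): (-3*s - 1)/(2*s + 4)
Step 2 - add (P1*P2), P3 (parallel), giving the overall T(s)

Answer: (-s^2 + 13*s)/(2*s^2 - 4*s - 16)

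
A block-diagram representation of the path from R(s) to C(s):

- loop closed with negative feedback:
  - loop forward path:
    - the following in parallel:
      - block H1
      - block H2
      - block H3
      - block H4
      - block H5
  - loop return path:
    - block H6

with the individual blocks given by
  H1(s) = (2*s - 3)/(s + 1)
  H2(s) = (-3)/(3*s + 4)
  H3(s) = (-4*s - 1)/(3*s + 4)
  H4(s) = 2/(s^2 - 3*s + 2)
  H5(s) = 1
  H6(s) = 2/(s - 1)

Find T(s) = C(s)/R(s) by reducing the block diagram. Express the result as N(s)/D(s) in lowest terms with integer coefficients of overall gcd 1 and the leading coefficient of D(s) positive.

Answer: (5*s^5 - 22*s^4 + 27*s^3 + 36*s^2 - 62*s + 16)/(3*s^5 + 5*s^4 - 43*s^3 + 33*s^2 + 98*s - 40)

Working:
Step 1: reduce the parallel group H1, H2, H3, H4, H5; result (5*s^4 - 17*s^3 + 10*s^2 + 46*s - 16)/(3*s^4 - 2*s^3 - 11*s^2 + 2*s + 8)
Step 2: feedback reduction of (H1+H2+H3+H4+H5), H6, which is the overall transfer function T(s) = C(s)/R(s) in lowest terms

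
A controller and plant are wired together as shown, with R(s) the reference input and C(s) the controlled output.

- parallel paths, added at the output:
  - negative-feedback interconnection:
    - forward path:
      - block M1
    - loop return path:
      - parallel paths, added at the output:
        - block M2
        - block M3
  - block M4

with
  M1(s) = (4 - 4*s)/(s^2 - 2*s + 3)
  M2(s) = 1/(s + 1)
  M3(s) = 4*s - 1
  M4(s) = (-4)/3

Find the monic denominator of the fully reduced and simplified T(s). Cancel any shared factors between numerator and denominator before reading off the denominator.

The answer is s^3 - s^2/5 - 13*s/15 - 1/5.

Reasoning:
(1) reduce the parallel group M2, M3; result (4*s^2 + 3*s)/(s + 1)
(2) reduce the feedback loop with forward M1 and return (M2+M3); result (4*s^2 - 4)/(15*s^3 - 3*s^2 - 13*s - 3)
(3) parallel reduction of [M1/(1+M1*(M2+M3))], M4; result (-60*s^3 + 24*s^2 + 52*s)/(45*s^3 - 9*s^2 - 39*s - 9)
Step 3 gives the fully reduced T(s), with no common factor left to cancel. The denominator's leading coefficient is 45, so divide each of its coefficients by 45 to get the monic form.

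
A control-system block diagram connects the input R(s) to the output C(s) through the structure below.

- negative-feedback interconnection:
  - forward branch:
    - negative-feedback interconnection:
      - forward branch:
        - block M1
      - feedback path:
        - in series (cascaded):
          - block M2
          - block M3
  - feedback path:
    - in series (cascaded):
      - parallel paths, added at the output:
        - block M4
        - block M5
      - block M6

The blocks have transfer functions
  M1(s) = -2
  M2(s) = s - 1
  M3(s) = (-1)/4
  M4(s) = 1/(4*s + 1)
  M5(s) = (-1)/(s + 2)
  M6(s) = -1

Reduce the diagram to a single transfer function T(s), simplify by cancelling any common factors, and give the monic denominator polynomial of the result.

Answer: s^3 + 13*s^2/4 - s/4 + 3/2

Working:
Step 1: cascade M2, M3, giving 1/4 - s/4
Step 2: apply the feedback formula to M1, (M2*M3), giving (-4)/(s + 1)
Step 3: add M4, M5 (parallel), giving (1 - 3*s)/(4*s^2 + 9*s + 2)
Step 4: cascade (M4+M5), M6, giving (3*s - 1)/(4*s^2 + 9*s + 2)
Step 5: apply the feedback formula to [M1/(1+M1*(M2*M3))], ((M4+M5)*M6), giving (-16*s^2 - 36*s - 8)/(4*s^3 + 13*s^2 - s + 6)
The result of step 5 is T(s) in lowest terms. Its denominator has leading coefficient 4; dividing the denominator through by 4 makes it monic.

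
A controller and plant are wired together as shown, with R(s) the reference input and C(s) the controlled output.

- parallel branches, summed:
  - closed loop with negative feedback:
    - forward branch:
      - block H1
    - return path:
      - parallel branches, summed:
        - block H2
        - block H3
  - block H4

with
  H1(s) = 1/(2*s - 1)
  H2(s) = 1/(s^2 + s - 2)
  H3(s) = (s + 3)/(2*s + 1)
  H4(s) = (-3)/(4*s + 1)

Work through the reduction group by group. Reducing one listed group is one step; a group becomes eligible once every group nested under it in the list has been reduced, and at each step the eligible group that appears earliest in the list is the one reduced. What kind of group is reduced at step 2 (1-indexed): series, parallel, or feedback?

Answer: feedback

Working:
Step 1 - combine H2, H3 in parallel
Step 2 - close the feedback loop around H1, (H2+H3)
Step 3 - sum the parallel branches [H1/(1+H1*(H2+H3))], H4
Step 2: feedback.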